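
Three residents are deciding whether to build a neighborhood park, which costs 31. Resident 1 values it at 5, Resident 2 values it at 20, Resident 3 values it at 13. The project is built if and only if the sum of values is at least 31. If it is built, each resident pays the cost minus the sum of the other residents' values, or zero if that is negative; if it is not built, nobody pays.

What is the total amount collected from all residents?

Total value 38 ≥ cost 31, so it is built.
Resident 1: others sum to 33; max(0, 31 - 33) = 0.
Resident 2: others sum to 18; max(0, 31 - 18) = 13.
Resident 3: others sum to 25; max(0, 31 - 25) = 6.
Total collected = 0 + 13 + 6 = 19.

19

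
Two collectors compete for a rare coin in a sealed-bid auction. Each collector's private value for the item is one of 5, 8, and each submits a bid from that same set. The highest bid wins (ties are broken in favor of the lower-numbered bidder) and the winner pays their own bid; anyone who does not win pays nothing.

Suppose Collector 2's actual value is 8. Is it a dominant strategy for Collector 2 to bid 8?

Check each profile of the others' bids and compare truth against every alternative bid.
Others bid (5): truth gives 0, best alternative gives 0.
Others bid (8): truth gives 0, best alternative gives 0.
In every case the truthful bid is at least as good as any alternative, so it is a dominant strategy.

Yes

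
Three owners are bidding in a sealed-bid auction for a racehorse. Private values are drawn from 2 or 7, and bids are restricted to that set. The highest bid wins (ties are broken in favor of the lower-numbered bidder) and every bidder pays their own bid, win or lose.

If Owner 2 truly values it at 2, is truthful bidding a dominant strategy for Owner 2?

Check each profile of the others' bids and compare truth against every alternative bid.
Others bid (7, 2): truth gives -2, best alternative gives -7.
Others bid (7, 7): truth gives -2, best alternative gives -7.
Others bid (2, 2): truth gives -2, best alternative gives -5.
Others bid (2, 7): truth gives -2, best alternative gives -5.
In every case the truthful bid is at least as good as any alternative, so it is a dominant strategy.

Yes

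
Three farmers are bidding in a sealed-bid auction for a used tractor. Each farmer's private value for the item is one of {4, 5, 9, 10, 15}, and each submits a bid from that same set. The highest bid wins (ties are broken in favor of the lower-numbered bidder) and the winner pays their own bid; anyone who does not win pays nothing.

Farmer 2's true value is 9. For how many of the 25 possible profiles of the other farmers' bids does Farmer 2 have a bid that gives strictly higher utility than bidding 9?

Others bid (4, 4): truth gives 0; bid 5 gives 4 > 0. Violating.
Others bid (4, 5): truth gives 0; bid 5 gives 4 > 0. Violating.
Others bid (4, 9): truth gives 0; no alternative beats it.
Others bid (4, 10): truth gives 0; no alternative beats it.
(Checking all 25 profiles: 2 have a profitable deviation, 23 do not.)

2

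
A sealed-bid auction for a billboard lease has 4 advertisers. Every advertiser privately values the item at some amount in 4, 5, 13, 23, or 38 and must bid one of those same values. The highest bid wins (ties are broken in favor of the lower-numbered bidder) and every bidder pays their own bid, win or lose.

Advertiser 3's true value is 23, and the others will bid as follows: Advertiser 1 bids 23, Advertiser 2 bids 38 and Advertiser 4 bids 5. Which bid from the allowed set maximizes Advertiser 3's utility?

Bid 4: loses but pays 4, utility -4.
Bid 5: loses but pays 5, utility -5.
Bid 13: loses but pays 13, utility -13.
Bid 23: loses but pays 23, utility -23.
Bid 38: loses but pays 38, utility -38.
The best choice is 4 with utility -4.

4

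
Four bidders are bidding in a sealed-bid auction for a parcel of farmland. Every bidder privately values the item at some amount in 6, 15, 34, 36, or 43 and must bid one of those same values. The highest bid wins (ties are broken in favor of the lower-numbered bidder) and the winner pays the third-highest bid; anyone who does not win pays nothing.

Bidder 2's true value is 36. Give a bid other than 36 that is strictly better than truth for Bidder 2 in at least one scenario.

Suppose Bidder 1 bids 6, Bidder 3 bids 6 and Bidder 4 bids 43.
Bid 36: loses, pays 0, utility 0.
Bid 43: wins, pays 6, utility 36 - 6 = 30.
So bidding 43 beats truth here (30 > 0).

43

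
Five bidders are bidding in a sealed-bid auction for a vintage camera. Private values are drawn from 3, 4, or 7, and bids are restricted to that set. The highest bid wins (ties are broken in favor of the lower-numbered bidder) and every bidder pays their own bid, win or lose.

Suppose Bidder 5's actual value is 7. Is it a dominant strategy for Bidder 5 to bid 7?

Consider the case where Bidder 1 bids 3, Bidder 2 bids 3, Bidder 3 bids 3 and Bidder 4 bids 3.
Truthful bid 7: wins, pays 7, utility 7 - 7 = 0.
Bid 4 instead: wins, pays 4, utility 7 - 4 = 3.
Since 3 > 0, bidding 4 is strictly better here, so truthful bidding is not dominant.

No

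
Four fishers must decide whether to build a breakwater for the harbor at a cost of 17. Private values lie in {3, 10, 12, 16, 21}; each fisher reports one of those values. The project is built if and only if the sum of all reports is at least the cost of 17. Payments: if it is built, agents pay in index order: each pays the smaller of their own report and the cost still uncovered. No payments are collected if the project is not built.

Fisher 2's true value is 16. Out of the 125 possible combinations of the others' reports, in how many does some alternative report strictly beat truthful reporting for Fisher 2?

Others report (3, 3, 3): truth gives 2; report 10 gives 6 > 2. Violating.
Others report (3, 3, 10): truth gives 2; report 3 gives 13 > 2. Violating.
Others report (3, 3, 12): truth gives 2; report 3 gives 13 > 2. Violating.
Others report (3, 3, 16): truth gives 2; report 3 gives 13 > 2. Violating.
Others report (16, 3, 3): truth gives 15; no alternative beats it.
Others report (16, 3, 10): truth gives 15; no alternative beats it.
(Checking all 125 profiles: 75 have a profitable deviation, 50 do not.)

75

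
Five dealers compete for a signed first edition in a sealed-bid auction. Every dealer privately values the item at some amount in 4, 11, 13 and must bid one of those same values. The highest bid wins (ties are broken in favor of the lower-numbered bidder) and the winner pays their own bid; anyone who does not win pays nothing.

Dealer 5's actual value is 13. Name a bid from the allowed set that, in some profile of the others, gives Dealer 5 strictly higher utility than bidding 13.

Suppose Dealer 1 bids 4, Dealer 2 bids 4, Dealer 3 bids 4 and Dealer 4 bids 4.
Bid 13: wins, pays 13, utility 13 - 13 = 0.
Bid 11: wins, pays 11, utility 13 - 11 = 2.
So bidding 11 beats truth here (2 > 0).

11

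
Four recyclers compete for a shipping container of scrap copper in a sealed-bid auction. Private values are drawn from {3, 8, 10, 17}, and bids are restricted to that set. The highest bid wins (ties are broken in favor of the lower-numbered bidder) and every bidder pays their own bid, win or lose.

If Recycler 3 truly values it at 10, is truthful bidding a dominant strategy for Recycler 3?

No

Consider the case where Recycler 1 bids 3, Recycler 2 bids 3 and Recycler 4 bids 3.
Truthful bid 10: wins, pays 10, utility 10 - 10 = 0.
Bid 8 instead: wins, pays 8, utility 10 - 8 = 2.
Since 2 > 0, bidding 8 is strictly better here, so truthful bidding is not dominant.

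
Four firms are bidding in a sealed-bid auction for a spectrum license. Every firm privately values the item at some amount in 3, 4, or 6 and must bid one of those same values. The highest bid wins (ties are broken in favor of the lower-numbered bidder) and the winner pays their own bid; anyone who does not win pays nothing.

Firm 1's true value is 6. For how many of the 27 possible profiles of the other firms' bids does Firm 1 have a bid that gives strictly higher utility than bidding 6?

Others bid (3, 3, 3): truth gives 0; bid 3 gives 3 > 0. Violating.
Others bid (3, 3, 4): truth gives 0; bid 4 gives 2 > 0. Violating.
Others bid (3, 4, 3): truth gives 0; bid 4 gives 2 > 0. Violating.
Others bid (3, 4, 4): truth gives 0; bid 4 gives 2 > 0. Violating.
Others bid (3, 3, 6): truth gives 0; no alternative beats it.
Others bid (3, 4, 6): truth gives 0; no alternative beats it.
(Checking all 27 profiles: 8 have a profitable deviation, 19 do not.)

8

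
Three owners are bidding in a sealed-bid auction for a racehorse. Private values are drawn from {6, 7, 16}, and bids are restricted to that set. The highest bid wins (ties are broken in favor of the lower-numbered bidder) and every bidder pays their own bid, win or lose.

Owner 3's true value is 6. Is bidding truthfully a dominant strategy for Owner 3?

No

Consider the case where Owner 1 bids 6 and Owner 2 bids 6.
Truthful bid 6: loses but pays 6, utility -6.
Bid 7 instead: wins, pays 7, utility 6 - 7 = -1.
Since -1 > -6, bidding 7 is strictly better here, so truthful bidding is not dominant.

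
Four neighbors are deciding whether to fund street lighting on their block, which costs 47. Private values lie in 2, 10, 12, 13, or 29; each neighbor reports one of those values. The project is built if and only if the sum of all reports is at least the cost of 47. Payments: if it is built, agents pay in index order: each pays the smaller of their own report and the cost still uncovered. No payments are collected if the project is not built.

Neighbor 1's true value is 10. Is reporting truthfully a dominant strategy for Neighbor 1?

Consider the case where Neighbor 2 reports 2, Neighbor 3 reports 29 and Neighbor 4 reports 29.
Truthful report 10: project built, pays 10, utility 10 - 10 = 0.
Report 2 instead: project built, pays 2, utility 10 - 2 = 8.
Since 8 > 0, reporting 2 is strictly better here, so truthful reporting is not dominant.

No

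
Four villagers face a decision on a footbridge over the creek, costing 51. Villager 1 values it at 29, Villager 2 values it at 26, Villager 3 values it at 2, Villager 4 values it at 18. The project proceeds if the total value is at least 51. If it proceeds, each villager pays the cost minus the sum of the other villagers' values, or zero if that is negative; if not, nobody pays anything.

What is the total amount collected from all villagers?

7

Total value 75 ≥ cost 51, so it is built.
Villager 1: others sum to 46; max(0, 51 - 46) = 5.
Villager 2: others sum to 49; max(0, 51 - 49) = 2.
Villager 3: others sum to 73; max(0, 51 - 73) = 0.
Villager 4: others sum to 57; max(0, 51 - 57) = 0.
Total collected = 5 + 2 + 0 + 0 = 7.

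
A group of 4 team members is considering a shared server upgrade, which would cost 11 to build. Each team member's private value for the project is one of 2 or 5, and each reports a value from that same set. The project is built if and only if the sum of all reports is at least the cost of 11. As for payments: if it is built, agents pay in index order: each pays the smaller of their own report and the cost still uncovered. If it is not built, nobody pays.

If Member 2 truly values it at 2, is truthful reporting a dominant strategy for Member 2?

Check each profile of the others' reports and compare truth against every alternative report.
Others report (2, 2, 2): truth gives 0, best alternative gives -3.
Others report (2, 2, 5): truth gives 0, best alternative gives -3.
Others report (2, 5, 2): truth gives 0, best alternative gives -3.
Others report (2, 5, 5): truth gives 0, best alternative gives -3.
Others report (5, 2, 2): truth gives 0, best alternative gives -3.
Others report (5, 2, 5): truth gives 0, best alternative gives -3.
(Remaining 2 profiles checked similarly; truth is weakly best in each.)
In every case the truthful report is at least as good as any alternative, so it is a dominant strategy.

Yes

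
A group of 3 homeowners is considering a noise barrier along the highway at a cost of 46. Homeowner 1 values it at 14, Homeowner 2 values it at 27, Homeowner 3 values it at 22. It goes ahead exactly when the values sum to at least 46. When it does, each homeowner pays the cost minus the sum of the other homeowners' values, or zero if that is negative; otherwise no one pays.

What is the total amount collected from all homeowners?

Total value 63 ≥ cost 46, so it is built.
Homeowner 1: others sum to 49; max(0, 46 - 49) = 0.
Homeowner 2: others sum to 36; max(0, 46 - 36) = 10.
Homeowner 3: others sum to 41; max(0, 46 - 41) = 5.
Total collected = 0 + 10 + 5 = 15.

15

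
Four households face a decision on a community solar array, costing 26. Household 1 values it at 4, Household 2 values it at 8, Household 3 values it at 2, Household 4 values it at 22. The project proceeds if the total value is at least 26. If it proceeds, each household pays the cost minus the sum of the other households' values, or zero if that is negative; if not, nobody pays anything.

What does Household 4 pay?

Total value 36 ≥ cost 26, so the project is built.
The other households' values sum to 14.
Cost minus that sum is 26 - 14 = 12.

12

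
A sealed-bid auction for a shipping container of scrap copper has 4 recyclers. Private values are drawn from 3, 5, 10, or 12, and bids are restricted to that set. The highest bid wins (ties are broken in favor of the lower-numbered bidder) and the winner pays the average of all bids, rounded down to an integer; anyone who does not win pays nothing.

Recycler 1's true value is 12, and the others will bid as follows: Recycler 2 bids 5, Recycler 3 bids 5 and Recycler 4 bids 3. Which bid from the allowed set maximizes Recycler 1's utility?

5

Bid 3: loses, pays 0, utility 0.
Bid 5: wins, pays 4, utility 12 - 4 = 8.
Bid 10: wins, pays 5, utility 12 - 5 = 7.
Bid 12: wins, pays 6, utility 12 - 6 = 6.
The best choice is 5 with utility 8.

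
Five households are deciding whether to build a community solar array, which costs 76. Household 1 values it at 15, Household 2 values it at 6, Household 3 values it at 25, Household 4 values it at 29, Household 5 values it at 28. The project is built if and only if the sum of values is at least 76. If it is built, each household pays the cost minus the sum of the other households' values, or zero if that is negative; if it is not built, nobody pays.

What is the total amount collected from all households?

3

Total value 103 ≥ cost 76, so it is built.
Household 1: others sum to 88; max(0, 76 - 88) = 0.
Household 2: others sum to 97; max(0, 76 - 97) = 0.
Household 3: others sum to 78; max(0, 76 - 78) = 0.
Household 4: others sum to 74; max(0, 76 - 74) = 2.
Household 5: others sum to 75; max(0, 76 - 75) = 1.
Total collected = 0 + 0 + 0 + 2 + 1 = 3.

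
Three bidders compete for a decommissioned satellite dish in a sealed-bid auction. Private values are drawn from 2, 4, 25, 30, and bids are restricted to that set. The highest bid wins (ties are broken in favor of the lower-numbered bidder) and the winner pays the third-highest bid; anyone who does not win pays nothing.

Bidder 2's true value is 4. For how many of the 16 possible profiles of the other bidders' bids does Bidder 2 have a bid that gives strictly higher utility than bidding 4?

4

Others bid (2, 25): truth gives 0; bid 25 gives 2 > 0. Violating.
Others bid (2, 30): truth gives 0; bid 30 gives 2 > 0. Violating.
Others bid (4, 2): truth gives 0; bid 25 gives 2 > 0. Violating.
Others bid (25, 2): truth gives 0; bid 30 gives 2 > 0. Violating.
Others bid (2, 2): truth gives 2; no alternative beats it.
Others bid (2, 4): truth gives 2; no alternative beats it.
(Checking all 16 profiles: 4 have a profitable deviation, 12 do not.)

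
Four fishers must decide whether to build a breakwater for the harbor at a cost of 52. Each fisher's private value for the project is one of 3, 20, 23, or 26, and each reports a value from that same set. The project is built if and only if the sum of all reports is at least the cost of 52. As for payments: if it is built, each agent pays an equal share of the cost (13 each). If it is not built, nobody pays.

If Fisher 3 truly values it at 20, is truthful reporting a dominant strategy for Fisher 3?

No

Consider the case where Fisher 1 reports 3, Fisher 2 reports 3 and Fisher 4 reports 20.
Truthful report 20: project not built, utility 0.
Report 26 instead: project built, pays 13, utility 20 - 13 = 7.
Since 7 > 0, reporting 26 is strictly better here, so truthful reporting is not dominant.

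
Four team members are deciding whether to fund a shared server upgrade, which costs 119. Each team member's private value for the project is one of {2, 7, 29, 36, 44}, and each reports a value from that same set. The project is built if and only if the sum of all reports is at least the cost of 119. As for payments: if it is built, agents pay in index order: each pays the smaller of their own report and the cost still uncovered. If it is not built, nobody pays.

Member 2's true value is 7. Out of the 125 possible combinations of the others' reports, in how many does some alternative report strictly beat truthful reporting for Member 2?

Others report (29, 44, 44): truth gives 0; report 2 gives 5 > 0. Violating.
Others report (36, 44, 44): truth gives 0; report 2 gives 5 > 0. Violating.
Others report (44, 29, 44): truth gives 0; report 2 gives 5 > 0. Violating.
Others report (44, 36, 44): truth gives 0; report 2 gives 5 > 0. Violating.
Others report (2, 2, 2): truth gives 0; no alternative beats it.
Others report (2, 2, 7): truth gives 0; no alternative beats it.
(Checking all 125 profiles: 7 have a profitable deviation, 118 do not.)

7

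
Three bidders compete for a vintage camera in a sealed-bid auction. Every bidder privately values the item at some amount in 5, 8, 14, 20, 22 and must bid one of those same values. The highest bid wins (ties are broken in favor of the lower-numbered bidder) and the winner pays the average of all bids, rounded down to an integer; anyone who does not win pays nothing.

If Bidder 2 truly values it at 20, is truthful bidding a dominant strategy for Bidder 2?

Consider the case where Bidder 1 bids 5 and Bidder 3 bids 5.
Truthful bid 20: wins, pays 10, utility 20 - 10 = 10.
Bid 8 instead: wins, pays 6, utility 20 - 6 = 14.
Since 14 > 10, bidding 8 is strictly better here, so truthful bidding is not dominant.

No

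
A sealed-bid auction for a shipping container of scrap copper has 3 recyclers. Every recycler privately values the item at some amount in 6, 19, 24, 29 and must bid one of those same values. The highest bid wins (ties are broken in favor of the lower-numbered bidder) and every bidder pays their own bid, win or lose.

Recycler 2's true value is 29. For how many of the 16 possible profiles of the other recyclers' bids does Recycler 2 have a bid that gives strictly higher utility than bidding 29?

10

Others bid (6, 6): truth gives 0; bid 19 gives 10 > 0. Violating.
Others bid (6, 19): truth gives 0; bid 19 gives 10 > 0. Violating.
Others bid (6, 24): truth gives 0; bid 24 gives 5 > 0. Violating.
Others bid (19, 6): truth gives 0; bid 24 gives 5 > 0. Violating.
Others bid (6, 29): truth gives 0; no alternative beats it.
Others bid (19, 29): truth gives 0; no alternative beats it.
(Checking all 16 profiles: 10 have a profitable deviation, 6 do not.)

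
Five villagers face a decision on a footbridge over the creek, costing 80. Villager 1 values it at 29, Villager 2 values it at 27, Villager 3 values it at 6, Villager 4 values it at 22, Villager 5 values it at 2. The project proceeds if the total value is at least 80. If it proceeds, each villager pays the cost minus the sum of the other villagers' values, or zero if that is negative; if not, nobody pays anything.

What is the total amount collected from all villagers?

Total value 86 ≥ cost 80, so it is built.
Villager 1: others sum to 57; max(0, 80 - 57) = 23.
Villager 2: others sum to 59; max(0, 80 - 59) = 21.
Villager 3: others sum to 80; max(0, 80 - 80) = 0.
Villager 4: others sum to 64; max(0, 80 - 64) = 16.
Villager 5: others sum to 84; max(0, 80 - 84) = 0.
Total collected = 23 + 21 + 0 + 16 + 0 = 60.

60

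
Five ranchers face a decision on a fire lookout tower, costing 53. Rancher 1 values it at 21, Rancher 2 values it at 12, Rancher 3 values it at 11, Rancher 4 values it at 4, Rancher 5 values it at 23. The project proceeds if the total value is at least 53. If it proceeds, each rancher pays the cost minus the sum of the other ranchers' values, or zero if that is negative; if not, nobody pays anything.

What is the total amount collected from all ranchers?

Total value 71 ≥ cost 53, so it is built.
Rancher 1: others sum to 50; max(0, 53 - 50) = 3.
Rancher 2: others sum to 59; max(0, 53 - 59) = 0.
Rancher 3: others sum to 60; max(0, 53 - 60) = 0.
Rancher 4: others sum to 67; max(0, 53 - 67) = 0.
Rancher 5: others sum to 48; max(0, 53 - 48) = 5.
Total collected = 3 + 0 + 0 + 0 + 5 = 8.

8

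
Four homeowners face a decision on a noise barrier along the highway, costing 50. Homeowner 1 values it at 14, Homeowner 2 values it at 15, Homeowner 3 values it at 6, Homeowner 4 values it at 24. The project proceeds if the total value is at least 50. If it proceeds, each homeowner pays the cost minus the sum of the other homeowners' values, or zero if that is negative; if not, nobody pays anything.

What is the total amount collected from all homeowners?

Total value 59 ≥ cost 50, so it is built.
Homeowner 1: others sum to 45; max(0, 50 - 45) = 5.
Homeowner 2: others sum to 44; max(0, 50 - 44) = 6.
Homeowner 3: others sum to 53; max(0, 50 - 53) = 0.
Homeowner 4: others sum to 35; max(0, 50 - 35) = 15.
Total collected = 5 + 6 + 0 + 15 = 26.

26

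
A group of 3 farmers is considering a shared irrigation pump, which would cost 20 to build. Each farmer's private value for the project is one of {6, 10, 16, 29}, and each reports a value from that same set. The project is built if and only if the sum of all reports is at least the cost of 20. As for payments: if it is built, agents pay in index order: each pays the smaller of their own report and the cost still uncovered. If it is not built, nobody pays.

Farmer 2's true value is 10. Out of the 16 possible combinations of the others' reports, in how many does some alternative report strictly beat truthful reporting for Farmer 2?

7

Others report (6, 10): truth gives 0; report 6 gives 4 > 0. Violating.
Others report (6, 16): truth gives 0; report 6 gives 4 > 0. Violating.
Others report (6, 29): truth gives 0; report 6 gives 4 > 0. Violating.
Others report (10, 6): truth gives 0; report 6 gives 4 > 0. Violating.
Others report (6, 6): truth gives 0; no alternative beats it.
Others report (16, 6): truth gives 6; no alternative beats it.
(Checking all 16 profiles: 7 have a profitable deviation, 9 do not.)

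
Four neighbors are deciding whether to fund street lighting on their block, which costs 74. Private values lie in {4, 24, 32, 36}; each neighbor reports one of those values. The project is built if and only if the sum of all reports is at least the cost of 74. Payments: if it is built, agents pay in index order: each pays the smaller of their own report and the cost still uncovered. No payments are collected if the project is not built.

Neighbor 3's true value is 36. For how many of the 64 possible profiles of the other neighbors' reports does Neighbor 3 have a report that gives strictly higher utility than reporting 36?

Others report (4, 4, 36): truth gives 0; report 32 gives 4 > 0. Violating.
Others report (4, 24, 24): truth gives 0; report 24 gives 12 > 0. Violating.
Others report (4, 24, 32): truth gives 0; report 24 gives 12 > 0. Violating.
Others report (4, 24, 36): truth gives 0; report 24 gives 12 > 0. Violating.
Others report (4, 4, 4): truth gives 0; no alternative beats it.
Others report (4, 4, 24): truth gives 0; no alternative beats it.
(Checking all 64 profiles: 48 have a profitable deviation, 16 do not.)

48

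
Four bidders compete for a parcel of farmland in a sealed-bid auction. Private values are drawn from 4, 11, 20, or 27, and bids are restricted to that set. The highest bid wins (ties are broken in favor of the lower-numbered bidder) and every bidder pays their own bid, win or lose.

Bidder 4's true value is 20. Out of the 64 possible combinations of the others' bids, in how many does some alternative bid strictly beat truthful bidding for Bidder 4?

Others bid (4, 4, 4): truth gives 0; bid 11 gives 9 > 0. Violating.
Others bid (4, 4, 20): truth gives -20; bid 4 gives -4 > -20. Violating.
Others bid (4, 4, 27): truth gives -20; bid 4 gives -4 > -20. Violating.
Others bid (4, 11, 20): truth gives -20; bid 4 gives -4 > -20. Violating.
Others bid (4, 4, 11): truth gives 0; no alternative beats it.
Others bid (4, 11, 4): truth gives 0; no alternative beats it.
(Checking all 64 profiles: 57 have a profitable deviation, 7 do not.)

57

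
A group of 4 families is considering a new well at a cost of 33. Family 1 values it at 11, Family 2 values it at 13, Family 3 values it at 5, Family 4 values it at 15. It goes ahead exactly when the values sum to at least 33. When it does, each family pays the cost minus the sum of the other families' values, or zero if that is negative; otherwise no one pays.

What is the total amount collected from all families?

6

Total value 44 ≥ cost 33, so it is built.
Family 1: others sum to 33; max(0, 33 - 33) = 0.
Family 2: others sum to 31; max(0, 33 - 31) = 2.
Family 3: others sum to 39; max(0, 33 - 39) = 0.
Family 4: others sum to 29; max(0, 33 - 29) = 4.
Total collected = 0 + 2 + 0 + 4 = 6.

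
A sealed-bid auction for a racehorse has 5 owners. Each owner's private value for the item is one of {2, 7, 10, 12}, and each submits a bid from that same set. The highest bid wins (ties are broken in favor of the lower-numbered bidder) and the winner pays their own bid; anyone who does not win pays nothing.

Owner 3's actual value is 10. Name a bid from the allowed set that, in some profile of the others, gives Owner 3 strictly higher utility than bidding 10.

Suppose Owner 1 bids 2, Owner 2 bids 2, Owner 4 bids 2 and Owner 5 bids 2.
Bid 10: wins, pays 10, utility 10 - 10 = 0.
Bid 7: wins, pays 7, utility 10 - 7 = 3.
So bidding 7 beats truth here (3 > 0).

7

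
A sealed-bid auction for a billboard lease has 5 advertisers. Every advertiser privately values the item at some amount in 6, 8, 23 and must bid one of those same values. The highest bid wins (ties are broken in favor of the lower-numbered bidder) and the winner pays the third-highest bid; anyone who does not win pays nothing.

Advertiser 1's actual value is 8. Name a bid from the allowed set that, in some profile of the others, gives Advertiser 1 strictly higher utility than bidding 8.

23

Suppose Advertiser 2 bids 6, Advertiser 3 bids 6, Advertiser 4 bids 6 and Advertiser 5 bids 23.
Bid 8: loses, pays 0, utility 0.
Bid 23: wins, pays 6, utility 8 - 6 = 2.
So bidding 23 beats truth here (2 > 0).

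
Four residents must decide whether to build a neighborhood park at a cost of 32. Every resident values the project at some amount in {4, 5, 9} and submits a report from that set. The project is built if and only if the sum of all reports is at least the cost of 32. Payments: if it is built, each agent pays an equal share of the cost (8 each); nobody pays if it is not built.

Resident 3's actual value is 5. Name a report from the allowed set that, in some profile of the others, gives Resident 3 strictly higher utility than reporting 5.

4

Suppose Resident 1 reports 9, Resident 2 reports 9 and Resident 4 reports 9.
Report 5: project built, pays 8, utility 5 - 8 = -3.
Report 4: project not built, utility 0.
So reporting 4 beats truth here (0 > -3).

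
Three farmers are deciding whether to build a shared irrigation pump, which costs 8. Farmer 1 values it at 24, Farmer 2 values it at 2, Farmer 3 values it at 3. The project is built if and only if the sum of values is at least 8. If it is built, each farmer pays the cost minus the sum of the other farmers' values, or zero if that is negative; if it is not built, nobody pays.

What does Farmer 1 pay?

3

Total value 29 ≥ cost 8, so the project is built.
The other farmers' values sum to 5.
Cost minus that sum is 8 - 5 = 3.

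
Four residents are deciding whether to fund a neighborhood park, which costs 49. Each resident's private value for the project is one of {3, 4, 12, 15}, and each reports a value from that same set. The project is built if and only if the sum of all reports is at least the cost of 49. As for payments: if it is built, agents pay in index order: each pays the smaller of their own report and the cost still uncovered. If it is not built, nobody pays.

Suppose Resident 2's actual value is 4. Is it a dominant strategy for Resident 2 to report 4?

Yes

Check each profile of the others' reports and compare truth against every alternative report.
Others report (3, 3, 3): truth gives 0, best alternative gives 0.
Others report (3, 3, 4): truth gives 0, best alternative gives 0.
Others report (3, 3, 12): truth gives 0, best alternative gives 0.
Others report (3, 3, 15): truth gives 0, best alternative gives 0.
Others report (3, 4, 3): truth gives 0, best alternative gives 0.
Others report (3, 4, 4): truth gives 0, best alternative gives 0.
(Remaining 58 profiles checked similarly; truth is weakly best in each.)
In every case the truthful report is at least as good as any alternative, so it is a dominant strategy.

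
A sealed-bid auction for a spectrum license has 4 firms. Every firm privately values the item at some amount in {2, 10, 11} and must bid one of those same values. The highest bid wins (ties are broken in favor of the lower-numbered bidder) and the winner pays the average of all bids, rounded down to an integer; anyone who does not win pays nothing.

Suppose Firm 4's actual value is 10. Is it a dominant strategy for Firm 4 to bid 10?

Consider the case where Firm 1 bids 2, Firm 2 bids 2 and Firm 3 bids 10.
Truthful bid 10: loses, pays 0, utility 0.
Bid 11 instead: wins, pays 6, utility 10 - 6 = 4.
Since 4 > 0, bidding 11 is strictly better here, so truthful bidding is not dominant.

No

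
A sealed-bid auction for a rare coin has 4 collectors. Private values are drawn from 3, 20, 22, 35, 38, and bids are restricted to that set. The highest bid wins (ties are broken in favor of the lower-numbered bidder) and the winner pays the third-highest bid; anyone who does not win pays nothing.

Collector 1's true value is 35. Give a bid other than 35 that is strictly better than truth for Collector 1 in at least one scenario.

Suppose Collector 2 bids 3, Collector 3 bids 3 and Collector 4 bids 38.
Bid 35: loses, pays 0, utility 0.
Bid 38: wins, pays 3, utility 35 - 3 = 32.
So bidding 38 beats truth here (32 > 0).

38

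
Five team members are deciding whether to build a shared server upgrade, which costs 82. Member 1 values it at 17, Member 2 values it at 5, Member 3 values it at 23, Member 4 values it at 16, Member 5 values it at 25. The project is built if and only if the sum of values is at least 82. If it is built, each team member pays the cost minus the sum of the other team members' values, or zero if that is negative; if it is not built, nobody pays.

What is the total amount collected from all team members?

Total value 86 ≥ cost 82, so it is built.
Member 1: others sum to 69; max(0, 82 - 69) = 13.
Member 2: others sum to 81; max(0, 82 - 81) = 1.
Member 3: others sum to 63; max(0, 82 - 63) = 19.
Member 4: others sum to 70; max(0, 82 - 70) = 12.
Member 5: others sum to 61; max(0, 82 - 61) = 21.
Total collected = 13 + 1 + 19 + 12 + 21 = 66.

66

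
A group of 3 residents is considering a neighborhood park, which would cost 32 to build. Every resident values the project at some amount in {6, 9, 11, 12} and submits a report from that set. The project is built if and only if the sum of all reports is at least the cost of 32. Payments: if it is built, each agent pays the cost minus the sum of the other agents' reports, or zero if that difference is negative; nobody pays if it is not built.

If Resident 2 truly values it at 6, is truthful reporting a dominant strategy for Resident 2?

Yes

Check each profile of the others' reports and compare truth against every alternative report.
Others report (11, 12): truth gives 0, best alternative gives -3.
Others report (12, 11): truth gives 0, best alternative gives -3.
Others report (12, 12): truth gives 0, best alternative gives -2.
Others report (6, 6): truth gives 0, best alternative gives 0.
Others report (6, 9): truth gives 0, best alternative gives 0.
Others report (6, 11): truth gives 0, best alternative gives 0.
(Remaining 10 profiles checked similarly; truth is weakly best in each.)
In every case the truthful report is at least as good as any alternative, so it is a dominant strategy.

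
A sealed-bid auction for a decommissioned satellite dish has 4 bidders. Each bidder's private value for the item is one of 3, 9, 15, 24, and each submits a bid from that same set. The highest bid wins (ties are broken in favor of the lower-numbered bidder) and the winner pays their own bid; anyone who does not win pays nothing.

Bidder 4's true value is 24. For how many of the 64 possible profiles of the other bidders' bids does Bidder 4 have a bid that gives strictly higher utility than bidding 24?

8

Others bid (3, 3, 3): truth gives 0; bid 9 gives 15 > 0. Violating.
Others bid (3, 3, 9): truth gives 0; bid 15 gives 9 > 0. Violating.
Others bid (3, 9, 3): truth gives 0; bid 15 gives 9 > 0. Violating.
Others bid (3, 9, 9): truth gives 0; bid 15 gives 9 > 0. Violating.
Others bid (3, 3, 15): truth gives 0; no alternative beats it.
Others bid (3, 3, 24): truth gives 0; no alternative beats it.
(Checking all 64 profiles: 8 have a profitable deviation, 56 do not.)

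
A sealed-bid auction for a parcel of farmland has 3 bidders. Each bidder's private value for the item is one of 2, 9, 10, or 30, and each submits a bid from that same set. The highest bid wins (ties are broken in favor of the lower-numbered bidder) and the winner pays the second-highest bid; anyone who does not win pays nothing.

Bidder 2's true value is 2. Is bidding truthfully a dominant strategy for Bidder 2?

Check each profile of the others' bids and compare truth against every alternative bid.
Others bid (2, 9): truth gives 0, best alternative gives -7.
Others bid (2, 2): truth gives 0, best alternative gives 0.
Others bid (2, 10): truth gives 0, best alternative gives 0.
Others bid (2, 30): truth gives 0, best alternative gives 0.
Others bid (9, 2): truth gives 0, best alternative gives 0.
Others bid (9, 9): truth gives 0, best alternative gives 0.
(Remaining 10 profiles checked similarly; truth is weakly best in each.)
In every case the truthful bid is at least as good as any alternative, so it is a dominant strategy.

Yes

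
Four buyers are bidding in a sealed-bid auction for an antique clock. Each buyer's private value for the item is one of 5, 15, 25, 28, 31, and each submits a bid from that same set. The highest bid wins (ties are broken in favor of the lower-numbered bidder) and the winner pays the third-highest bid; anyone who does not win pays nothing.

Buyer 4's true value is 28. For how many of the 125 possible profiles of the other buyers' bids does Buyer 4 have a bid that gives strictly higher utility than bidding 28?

Others bid (5, 5, 28): truth gives 0; bid 31 gives 23 > 0. Violating.
Others bid (5, 15, 28): truth gives 0; bid 31 gives 13 > 0. Violating.
Others bid (5, 25, 28): truth gives 0; bid 31 gives 3 > 0. Violating.
Others bid (5, 28, 5): truth gives 0; bid 31 gives 23 > 0. Violating.
Others bid (5, 5, 5): truth gives 23; no alternative beats it.
Others bid (5, 5, 15): truth gives 23; no alternative beats it.
(Checking all 125 profiles: 27 have a profitable deviation, 98 do not.)

27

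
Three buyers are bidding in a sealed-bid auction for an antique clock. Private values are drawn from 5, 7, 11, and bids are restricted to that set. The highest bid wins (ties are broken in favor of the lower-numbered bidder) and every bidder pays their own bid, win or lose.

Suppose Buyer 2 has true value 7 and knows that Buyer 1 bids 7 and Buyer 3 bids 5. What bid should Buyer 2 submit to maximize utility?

Bid 5: loses but pays 5, utility -5.
Bid 7: loses but pays 7, utility -7.
Bid 11: wins, pays 11, utility 7 - 11 = -4.
The best choice is 11 with utility -4.

11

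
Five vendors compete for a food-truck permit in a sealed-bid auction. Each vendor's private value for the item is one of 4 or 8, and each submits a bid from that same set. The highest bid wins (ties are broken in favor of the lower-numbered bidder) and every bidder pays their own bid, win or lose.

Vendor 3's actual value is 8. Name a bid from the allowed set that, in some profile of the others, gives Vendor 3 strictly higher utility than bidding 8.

Suppose Vendor 1 bids 4, Vendor 2 bids 8, Vendor 4 bids 4 and Vendor 5 bids 4.
Bid 8: loses but pays 8, utility -8.
Bid 4: loses but pays 4, utility -4.
So bidding 4 beats truth here (-4 > -8).

4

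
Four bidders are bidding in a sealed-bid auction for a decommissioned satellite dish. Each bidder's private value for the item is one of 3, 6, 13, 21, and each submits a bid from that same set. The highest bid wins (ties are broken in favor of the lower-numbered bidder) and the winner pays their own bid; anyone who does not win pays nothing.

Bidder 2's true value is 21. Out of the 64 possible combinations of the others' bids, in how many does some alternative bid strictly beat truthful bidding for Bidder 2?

Others bid (3, 3, 3): truth gives 0; bid 6 gives 15 > 0. Violating.
Others bid (3, 3, 6): truth gives 0; bid 6 gives 15 > 0. Violating.
Others bid (3, 3, 13): truth gives 0; bid 13 gives 8 > 0. Violating.
Others bid (3, 6, 3): truth gives 0; bid 6 gives 15 > 0. Violating.
Others bid (3, 3, 21): truth gives 0; no alternative beats it.
Others bid (3, 6, 21): truth gives 0; no alternative beats it.
(Checking all 64 profiles: 18 have a profitable deviation, 46 do not.)

18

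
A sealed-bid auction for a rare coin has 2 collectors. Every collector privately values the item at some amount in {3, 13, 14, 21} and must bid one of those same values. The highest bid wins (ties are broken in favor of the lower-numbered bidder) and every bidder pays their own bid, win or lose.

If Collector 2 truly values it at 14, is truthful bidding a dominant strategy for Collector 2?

Consider the case where Collector 1 bids 3.
Truthful bid 14: wins, pays 14, utility 14 - 14 = 0.
Bid 13 instead: wins, pays 13, utility 14 - 13 = 1.
Since 1 > 0, bidding 13 is strictly better here, so truthful bidding is not dominant.

No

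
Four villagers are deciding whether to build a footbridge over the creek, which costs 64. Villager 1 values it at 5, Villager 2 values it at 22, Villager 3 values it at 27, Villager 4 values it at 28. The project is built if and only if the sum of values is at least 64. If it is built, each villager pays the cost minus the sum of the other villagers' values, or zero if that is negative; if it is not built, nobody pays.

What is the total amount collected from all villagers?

Total value 82 ≥ cost 64, so it is built.
Villager 1: others sum to 77; max(0, 64 - 77) = 0.
Villager 2: others sum to 60; max(0, 64 - 60) = 4.
Villager 3: others sum to 55; max(0, 64 - 55) = 9.
Villager 4: others sum to 54; max(0, 64 - 54) = 10.
Total collected = 0 + 4 + 9 + 10 = 23.

23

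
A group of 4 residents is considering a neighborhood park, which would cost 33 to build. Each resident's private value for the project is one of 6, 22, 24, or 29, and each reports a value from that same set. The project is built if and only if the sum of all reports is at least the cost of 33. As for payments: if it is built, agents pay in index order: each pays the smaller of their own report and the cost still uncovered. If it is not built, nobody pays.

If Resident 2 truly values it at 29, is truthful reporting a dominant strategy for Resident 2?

Consider the case where Resident 1 reports 6, Resident 3 reports 6 and Resident 4 reports 6.
Truthful report 29: project built, pays 27, utility 29 - 27 = 2.
Report 22 instead: project built, pays 22, utility 29 - 22 = 7.
Since 7 > 2, reporting 22 is strictly better here, so truthful reporting is not dominant.

No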